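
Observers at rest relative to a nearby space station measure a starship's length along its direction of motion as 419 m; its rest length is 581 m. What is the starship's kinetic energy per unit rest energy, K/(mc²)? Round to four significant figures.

From L = L₀/γ: γ = 581/419 = 1.38663.
Since K = (γ−1)mc², K/(mc²) = 1.38663 − 1 = 0.3866.

0.3866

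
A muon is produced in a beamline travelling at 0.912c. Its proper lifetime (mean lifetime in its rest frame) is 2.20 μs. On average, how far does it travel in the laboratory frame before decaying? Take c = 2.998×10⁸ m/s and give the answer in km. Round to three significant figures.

1.47 km

γ = 1/√(1 − β²) = 1/√(1 − 0.831744) = 1/√0.168256 = 1/0.41019 = 2.4379.
Lab-frame lifetime: Δt = γτ = 2.4379 × 2.20 μs = 5.3634 μs.
Distance: d = vΔt = 0.912 × 2.998×10⁸ m/s × 5.3634×10^-6 s = 1470 m = 1.47 km.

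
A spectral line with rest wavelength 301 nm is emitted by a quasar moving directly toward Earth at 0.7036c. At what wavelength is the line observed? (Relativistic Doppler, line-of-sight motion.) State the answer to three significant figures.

126 nm

Relativistic Doppler for wavelength: λ_obs = λ_src · √((1−β)/(1+β)).
With β = 0.7036: factor = √(0.2964/1.7036) = 0.41711.
λ_obs = 301 × 0.41711 = 126 nm.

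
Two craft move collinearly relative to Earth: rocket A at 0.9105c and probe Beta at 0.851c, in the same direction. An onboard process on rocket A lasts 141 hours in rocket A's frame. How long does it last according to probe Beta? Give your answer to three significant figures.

146 hours

Speed of rocket A in probe Beta's frame: u = (v_A − v_B)/(1 − v_A v_B/c²) = (0.9105 − 0.851)/(1 − 0.9105×0.851) = 0.0595/0.2251645 = 0.26425; |u| = 0.26425c.
γ for this relative speed: γ = 1/√(1 − 0.0698281) = 1.0369.
The clock on rocket A records proper time, so probe Beta measures Δt = γΔτ = 1.0369 × 141 = 146 hours.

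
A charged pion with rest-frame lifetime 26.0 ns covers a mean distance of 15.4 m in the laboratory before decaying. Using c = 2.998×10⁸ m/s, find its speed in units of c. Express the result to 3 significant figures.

0.892c

d = βγcτ ⇒ βγ = d/(cτ) = 15.40 m / (7.7948 m) = 1.9757.
β = (βγ)/√(1+(βγ)²) = 1.9757/√4.90339 = 0.892.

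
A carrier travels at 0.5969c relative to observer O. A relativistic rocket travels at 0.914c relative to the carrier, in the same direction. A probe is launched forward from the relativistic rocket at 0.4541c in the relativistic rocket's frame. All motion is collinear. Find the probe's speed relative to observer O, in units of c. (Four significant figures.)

0.9915c

Compose velocities in two stages. Stage 1 (into S'): u₁ = (0.4541+0.914)/(1+0.4541×0.914) = 0.96682.
Stage 2 (into S): u = (0.96682+0.5969)/(1+0.96682×0.5969) = 0.99152, so the speed is 0.9915c.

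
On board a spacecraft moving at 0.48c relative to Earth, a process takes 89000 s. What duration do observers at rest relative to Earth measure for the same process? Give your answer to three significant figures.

With β = 0.48, γ = 1/√(1 − 0.48²) = 1/√0.7696 = 1.1399.
The onboard clock measures proper time, so the interval in the rest frame of Earth is dilated: Δt = γ·Δτ = 1.1399 × 89000 s = 1.01×10^5 s.

1.01×10^5 s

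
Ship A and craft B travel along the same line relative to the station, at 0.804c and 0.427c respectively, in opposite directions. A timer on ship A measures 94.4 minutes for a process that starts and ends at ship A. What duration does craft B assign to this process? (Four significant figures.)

235.8 minutes

The velocity of ship A relative to craft B is (0.804 + 0.427)c / (1 + 0.804×0.427) = 0.91639c; relative speed 0.91639c.
At |u| = 0.91639c, γ = (1 − 0.839771)^(−1/2) = 2.4982.
Ship A's interval is proper; time dilation gives Δt_B = γΔτ = 2.4982 × 94.4 minutes = 235.8 minutes.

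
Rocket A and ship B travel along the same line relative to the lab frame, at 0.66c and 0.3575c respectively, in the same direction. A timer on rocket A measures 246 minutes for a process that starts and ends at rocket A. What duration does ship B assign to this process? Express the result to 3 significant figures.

Speed of rocket A in ship B's frame: u = (v_A − v_B)/(1 − v_A v_B/c²) = (0.66 − 0.3575)/(1 − 0.66×0.3575) = 0.3025/0.76405 = 0.39592; |u| = 0.39592c.
At |u| = 0.39592c, γ = (1 − 0.156753)^(−1/2) = 1.089.
Rocket A's interval is proper; time dilation gives Δt_B = γΔτ = 1.089 × 246 minutes = 268 minutes.

268 minutes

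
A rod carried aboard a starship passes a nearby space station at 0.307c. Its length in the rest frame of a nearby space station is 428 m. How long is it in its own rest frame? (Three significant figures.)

450 m

With β = 0.307, γ = 1/√(1 − 0.307²) = 1/√0.905751 = 1.0507.
Proper length: L₀ = γ·L = 1.0507 × 428 = 450 m.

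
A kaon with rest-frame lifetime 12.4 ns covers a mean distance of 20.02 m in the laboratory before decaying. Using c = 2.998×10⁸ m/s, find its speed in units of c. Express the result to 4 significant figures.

Let x = d/(cτ) = 20.02 m / (2.998×10⁸ m/s × 1.240×10^-8 s) = 5.3853. Since d = βγcτ, x = βγ = β/√(1−β²).
Solving: β² = x²/(1+x²) = 29.0015/30.0015 = 0.966668, so β = 0.9832.

0.9832c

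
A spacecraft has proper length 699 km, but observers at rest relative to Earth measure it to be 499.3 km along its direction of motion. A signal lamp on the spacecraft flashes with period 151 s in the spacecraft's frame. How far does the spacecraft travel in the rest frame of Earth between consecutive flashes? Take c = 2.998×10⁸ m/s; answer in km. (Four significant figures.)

4.435×10^7 km

Length contraction gives γ = L₀/L = 699/499.3 = 1.39996.
β = √(1 − 1/γ²) = 0.69983. Lab-frame period = γτ = 1.39996×151 s = 211.39 s. Distance = βc × γτ = 0.69983 × 2.998×10⁸ m/s × 211.39 s = 4.4352×10^10 m = 4.435×10^7 km.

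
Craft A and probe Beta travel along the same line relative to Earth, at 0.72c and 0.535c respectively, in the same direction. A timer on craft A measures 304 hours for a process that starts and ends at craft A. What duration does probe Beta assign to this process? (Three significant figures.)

319 hours

The velocity of craft A relative to probe Beta is (0.72 − 0.535)c / (1 − 0.72×0.535) = 0.30091c; relative speed 0.30091c.
γ for this relative speed: γ = 1/√(1 − 0.0905468) = 1.0486.
Craft A's interval is proper; time dilation gives Δt_B = γΔτ = 1.0486 × 304 hours = 319 hours.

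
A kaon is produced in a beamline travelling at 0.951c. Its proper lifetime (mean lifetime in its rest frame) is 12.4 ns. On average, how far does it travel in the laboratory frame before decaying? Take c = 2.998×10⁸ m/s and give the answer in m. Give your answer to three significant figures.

γ = 1/√(1 − β²) = 1/√(1 − 0.904401) = 1/√0.095599 = 1/0.309191 = 3.2342.
Lab-frame lifetime: Δt = γτ = 3.2342 × 12.4 ns = 40.104 ns.
Distance: d = vΔt = 0.951 × 2.998×10⁸ m/s × 4.0104×10^-8 s = 11.4 m.

11.4 m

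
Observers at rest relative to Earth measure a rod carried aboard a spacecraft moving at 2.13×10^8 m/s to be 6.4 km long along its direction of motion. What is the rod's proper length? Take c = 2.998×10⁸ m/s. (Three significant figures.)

9.09 km

β = v/c = (2.13×10^8 m/s)/(2.998×10⁸ m/s) = 0.710474.
With β = 0.710474, γ = 1/√(1 − 0.710474²) = 1/√0.4952267 = 1.421.
Proper length: L₀ = γ·L = 1.421 × 6.4 = 9.09 km.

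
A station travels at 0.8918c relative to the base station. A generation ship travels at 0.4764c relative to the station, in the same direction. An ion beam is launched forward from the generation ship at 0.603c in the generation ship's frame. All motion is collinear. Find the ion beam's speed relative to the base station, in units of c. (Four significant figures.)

Apply u = (u'+v)/(1+u'v) twice. Ion beam in the station frame: (0.603+0.4764)/(1+0.603·0.4764) = 1.0794/1.2872692 = 0.83852c.
That velocity, transformed to the rest frame of the base station: (0.83852+0.8918)/(1+0.83852·0.8918) = 1.73032/1.747792136 = 0.99c.

0.9900c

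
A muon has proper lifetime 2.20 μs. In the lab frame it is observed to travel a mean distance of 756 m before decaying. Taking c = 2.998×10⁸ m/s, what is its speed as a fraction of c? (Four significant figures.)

Let x = d/(cτ) = 756.0 m / (2.998×10⁸ m/s × 2.200×10^-6 s) = 1.1462. Since d = βγcτ, x = βγ = β/√(1−β²).
Solving: β² = x²/(1+x²) = 1.31377/2.31377 = 0.567805, so β = 0.7535.

0.7535c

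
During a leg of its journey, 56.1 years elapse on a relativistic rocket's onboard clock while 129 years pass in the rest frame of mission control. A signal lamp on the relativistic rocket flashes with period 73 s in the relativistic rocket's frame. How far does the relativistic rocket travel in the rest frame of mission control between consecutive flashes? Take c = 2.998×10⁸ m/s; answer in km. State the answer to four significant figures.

From Δt = γΔτ: γ = 129/56.1 = 2.29947.
β = √(1 − 1/γ²) = 0.90049. Lab-frame period = γτ = 2.29947×73 s = 167.86 s. Distance = βc × γτ = 0.90049 × 2.998×10⁸ m/s × 167.86 s = 4.5317×10^10 m = 4.532×10^7 km.

4.532×10^7 km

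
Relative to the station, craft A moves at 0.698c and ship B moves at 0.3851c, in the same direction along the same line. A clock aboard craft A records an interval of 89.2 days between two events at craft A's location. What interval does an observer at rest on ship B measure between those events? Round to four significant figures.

98.69 days

Speed of craft A in ship B's frame: u = (v_A − v_B)/(1 − v_A v_B/c²) = (0.698 − 0.3851)/(1 − 0.698×0.3851) = 0.3129/0.7312002 = 0.42793; |u| = 0.42793c.
At |u| = 0.42793c, γ = (1 − 0.183124)^(−1/2) = 1.1064.
The clock on craft A records proper time, so ship B measures Δt = γΔτ = 1.1064 × 89.2 = 98.69 days.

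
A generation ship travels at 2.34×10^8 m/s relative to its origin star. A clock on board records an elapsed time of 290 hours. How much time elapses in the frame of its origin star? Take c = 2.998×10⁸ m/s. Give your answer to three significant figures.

β = v/c = (2.34×10^8 m/s)/(2.998×10⁸ m/s) = 0.78052.
γ = 1/√(1 − β²) = 1/√(1 − 0.6092114704) = 1/√0.3907885296 = 1/0.625131 = 1.5997.
Time dilation: Δt = γ·Δτ = 1.5997 × 290 = 464 hours.

464 hours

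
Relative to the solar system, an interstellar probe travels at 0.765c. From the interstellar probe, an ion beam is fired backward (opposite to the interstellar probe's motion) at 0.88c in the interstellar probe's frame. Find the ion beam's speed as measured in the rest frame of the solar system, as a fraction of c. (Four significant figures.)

In units of c, u = (u' + v)/(1 + u'v) with u' = −0.88 and v = 0.765.
Numerator: −0.88 + 0.765 = −0.115. Denominator: 1 + (−0.88)(0.765) = 0.3268.
u = −0.115/0.3268 = −0.3519, so the speed is 0.3519c.

0.3519c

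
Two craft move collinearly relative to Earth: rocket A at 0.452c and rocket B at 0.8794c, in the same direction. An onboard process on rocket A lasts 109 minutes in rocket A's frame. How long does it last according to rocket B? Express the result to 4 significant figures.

Transform rocket A's velocity into rocket B's frame: (0.452 − 0.8794)/(1 − 0.452·0.8794) = −0.4274/0.6025112, so the relative speed is 0.70936c.
γ for this relative speed: γ = 1/√(1 − 0.503192) = 1.4187.
Rocket A's interval is proper; time dilation gives Δt_B = γΔτ = 1.4187 × 109 minutes = 154.6 minutes.

154.6 minutes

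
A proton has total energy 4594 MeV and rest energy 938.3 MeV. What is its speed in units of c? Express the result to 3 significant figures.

0.979c

Total energy E = γmc² gives γ = 4594/938.3 = 4.8961.
Hence β = √(1 − 1/γ²) = √(1 − 0.0417157) = √0.9582843 = 0.979.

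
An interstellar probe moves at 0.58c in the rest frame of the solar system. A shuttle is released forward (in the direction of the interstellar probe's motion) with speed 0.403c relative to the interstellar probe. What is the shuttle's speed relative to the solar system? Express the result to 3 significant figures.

Relativistic velocity addition: u = (u' + v)/(1 + u'v/c²), with u' = 0.403c and v = 0.58c.
Numerator: 0.403 + 0.58 = 0.983. Denominator: 1 + (0.403)(0.58) = 1.23374.
u = 0.983/1.23374 = 0.79676, so the speed is 0.797c.

0.797c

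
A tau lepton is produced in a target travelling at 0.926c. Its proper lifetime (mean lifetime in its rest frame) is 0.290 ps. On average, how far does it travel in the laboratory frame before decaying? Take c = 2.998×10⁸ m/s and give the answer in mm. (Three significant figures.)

0.213 mm

Lorentz factor: γ = (1 − 0.857476)^(−1/2) = 2.6488.
Lab-frame lifetime: Δt = γτ = 2.6488 × 0.290 ps = 0.76815 ps.
Distance: d = vΔt = 0.926 × 2.998×10⁸ m/s × 7.6815×10^-13 s = 2.13×10^-4 m = 0.213 mm.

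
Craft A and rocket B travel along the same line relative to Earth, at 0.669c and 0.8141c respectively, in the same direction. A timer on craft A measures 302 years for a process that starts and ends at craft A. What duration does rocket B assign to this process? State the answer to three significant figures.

The velocity of craft A relative to rocket B is (0.669 − 0.8141)c / (1 − 0.669×0.8141) = −0.31864c; relative speed 0.31864c.
At |u| = 0.31864c, γ = (1 − 0.101531)^(−1/2) = 1.055.
The clock on craft A records proper time, so rocket B measures Δt = γΔτ = 1.055 × 302 = 319 years.

319 years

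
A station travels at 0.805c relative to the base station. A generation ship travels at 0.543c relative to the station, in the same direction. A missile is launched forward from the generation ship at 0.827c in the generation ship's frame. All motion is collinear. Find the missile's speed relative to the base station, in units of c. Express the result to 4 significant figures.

Apply u = (u'+v)/(1+u'v) twice. Missile in the station frame: (0.827+0.543)/(1+0.827·0.543) = 1.37/1.449061 = 0.94544c.
That velocity, transformed to the rest frame of the base station: (0.94544+0.805)/(1+0.94544·0.805) = 1.75044/1.7610792 = 0.99396c.

0.9940c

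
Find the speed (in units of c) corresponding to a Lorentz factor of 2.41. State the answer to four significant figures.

0.9098c

β = √(1 − 1/γ²) = √(1 − 1/5.8081) = √0.827827 = 0.9098.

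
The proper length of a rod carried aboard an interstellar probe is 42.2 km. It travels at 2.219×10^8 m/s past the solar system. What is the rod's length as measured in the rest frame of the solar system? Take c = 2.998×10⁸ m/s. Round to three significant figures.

28.4 km

β = v/c = (2.219×10^8 m/s)/(2.998×10⁸ m/s) = 0.74016.
With β = 0.74016, γ = 1/√(1 − 0.74016²) = 1/√0.4521631744 = 1.4871.
Length contraction: L = L₀/γ = 42.2/1.4871 = 28.4 km.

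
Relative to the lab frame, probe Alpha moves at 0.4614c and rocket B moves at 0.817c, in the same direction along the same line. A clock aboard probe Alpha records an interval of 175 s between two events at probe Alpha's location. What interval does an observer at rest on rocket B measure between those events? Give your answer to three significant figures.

The velocity of probe Alpha relative to rocket B is (0.4614 − 0.817)c / (1 − 0.4614×0.817) = −0.57075c; relative speed 0.57075c.
At |u| = 0.57075c, γ = (1 − 0.325756)^(−1/2) = 1.2178.
Probe Alpha's interval is proper; time dilation gives Δt_B = γΔτ = 1.2178 × 175 s = 213 s.

213 s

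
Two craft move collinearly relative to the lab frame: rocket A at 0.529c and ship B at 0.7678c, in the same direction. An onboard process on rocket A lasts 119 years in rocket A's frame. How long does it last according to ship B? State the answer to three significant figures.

Transform rocket A's velocity into ship B's frame: (0.529 − 0.7678)/(1 − 0.529·0.7678) = −0.2388/0.5938338, so the relative speed is 0.40213c.
At |u| = 0.40213c, γ = (1 − 0.161709)^(−1/2) = 1.0922.
The clock on rocket A records proper time, so ship B measures Δt = γΔτ = 1.0922 × 119 = 130 years.

130 years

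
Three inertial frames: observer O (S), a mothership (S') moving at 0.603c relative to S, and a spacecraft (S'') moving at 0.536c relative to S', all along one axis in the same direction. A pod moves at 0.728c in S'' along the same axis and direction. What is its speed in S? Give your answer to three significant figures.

0.977c

First combine the pod and spacecraft (S''→S'): u₁ = (0.728 + 0.536)/(1 + 0.728×0.536) = 1.264/1.390208 = 0.90922.
Then combine with the mothership (S'→S): u = (0.90922 + 0.603)/(1 + 0.90922×0.603) = 1.51222/1.54825966 = 0.97672.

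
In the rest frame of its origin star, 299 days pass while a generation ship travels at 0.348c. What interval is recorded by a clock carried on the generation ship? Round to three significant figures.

280 days

Lorentz factor: γ = (1 − 0.121104)^(−1/2) = 1.0667.
The generation ship's clock runs slow as seen from its origin star, so Δτ = Δt/γ = 299/1.0667 = 280 days.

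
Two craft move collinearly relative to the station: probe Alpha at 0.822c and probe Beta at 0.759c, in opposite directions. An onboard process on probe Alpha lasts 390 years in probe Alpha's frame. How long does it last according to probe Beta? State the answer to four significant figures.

1708 years

Transform probe Alpha's velocity into probe Beta's frame: (0.822 + 0.759)/(1 + 0.822·0.759) = 1.581/1.623898, so the relative speed is 0.97358c.
At |u| = 0.97358c, γ = (1 − 0.947858)^(−1/2) = 4.3793.
Probe Alpha's interval is proper; time dilation gives Δt_B = γΔτ = 4.3793 × 390 years = 1708 years.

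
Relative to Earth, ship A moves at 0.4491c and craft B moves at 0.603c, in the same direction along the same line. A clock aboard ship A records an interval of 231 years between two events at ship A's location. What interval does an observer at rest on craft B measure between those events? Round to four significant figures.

236.3 years

The velocity of ship A relative to craft B is (0.4491 − 0.603)c / (1 − 0.4491×0.603) = −0.21106c; relative speed 0.21106c.
At |u| = 0.21106c, γ = (1 − 0.0445463)^(−1/2) = 1.023.
The clock on ship A records proper time, so craft B measures Δt = γΔτ = 1.023 × 231 = 236.3 years.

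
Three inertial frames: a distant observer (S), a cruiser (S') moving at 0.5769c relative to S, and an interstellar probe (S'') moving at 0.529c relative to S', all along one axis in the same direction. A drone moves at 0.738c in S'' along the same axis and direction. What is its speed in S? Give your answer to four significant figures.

0.9754c

First combine the drone and interstellar probe (S''→S'): u₁ = (0.738 + 0.529)/(1 + 0.738×0.529) = 1.267/1.390402 = 0.91125.
Then combine with the cruiser (S'→S): u = (0.91125 + 0.5769)/(1 + 0.91125×0.5769) = 1.48815/1.525700125 = 0.97539.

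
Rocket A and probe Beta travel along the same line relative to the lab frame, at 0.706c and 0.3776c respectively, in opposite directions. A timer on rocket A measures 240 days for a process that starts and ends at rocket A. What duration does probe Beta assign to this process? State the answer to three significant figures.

Transform rocket A's velocity into probe Beta's frame: (0.706 + 0.3776)/(1 + 0.706·0.3776) = 1.0836/1.2665856, so the relative speed is 0.85553c.
At |u| = 0.85553c, γ = (1 − 0.731932)^(−1/2) = 1.9314.
The clock on rocket A records proper time, so probe Beta measures Δt = γΔτ = 1.9314 × 240 = 464 days.

464 days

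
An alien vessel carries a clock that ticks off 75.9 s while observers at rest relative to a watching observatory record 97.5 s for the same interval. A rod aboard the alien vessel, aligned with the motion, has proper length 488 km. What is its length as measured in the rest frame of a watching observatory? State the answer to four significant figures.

From Δt = γΔτ: γ = 97.5/75.9 = 1.28458.
L = L₀/γ = 488/1.28458 = 379.9 km.

379.9 km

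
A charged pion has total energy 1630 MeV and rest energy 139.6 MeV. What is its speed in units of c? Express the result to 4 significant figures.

0.9963c

γ = E/(mc²) = 1630/139.6 = 11.676.
β = √(1 − 1/γ²) = √(1 − 0.0073352) = √0.9926648 = 0.9963.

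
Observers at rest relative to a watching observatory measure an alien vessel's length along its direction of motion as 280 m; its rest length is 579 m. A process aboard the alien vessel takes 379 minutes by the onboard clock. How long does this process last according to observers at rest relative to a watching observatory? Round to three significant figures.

784 minutes

From L = L₀/γ: γ = 579/280 = 2.06786.
Δt = γΔτ = 2.06786 × 379 = 784 minutes.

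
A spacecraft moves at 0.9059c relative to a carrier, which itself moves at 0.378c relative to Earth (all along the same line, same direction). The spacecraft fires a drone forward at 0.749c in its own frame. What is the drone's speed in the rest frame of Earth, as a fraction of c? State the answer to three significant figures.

First combine the drone and spacecraft (S''→S'): u₁ = (0.749 + 0.9059)/(1 + 0.749×0.9059) = 1.6549/1.6785191 = 0.98593.
Then combine with the carrier (S'→S): u = (0.98593 + 0.378)/(1 + 0.98593×0.378) = 1.36393/1.37268154 = 0.99362.

0.994c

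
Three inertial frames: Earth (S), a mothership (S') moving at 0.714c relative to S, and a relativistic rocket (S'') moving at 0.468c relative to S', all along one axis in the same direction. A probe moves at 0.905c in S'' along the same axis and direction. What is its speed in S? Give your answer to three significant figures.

0.994c

Apply u = (u'+v)/(1+u'v) twice. Probe in the mothership frame: (0.905+0.468)/(1+0.905·0.468) = 1.373/1.42354 = 0.9645c.
That velocity, transformed to the rest frame of Earth: (0.9645+0.714)/(1+0.9645·0.714) = 1.6785/1.688653 = 0.99399c.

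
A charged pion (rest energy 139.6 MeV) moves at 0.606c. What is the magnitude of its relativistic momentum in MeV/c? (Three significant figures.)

106 MeV/c

β² = 0.367236, so γ = 1/√0.632764 = 1.2571.
Momentum: p = γβ·mc = 1.2571 × 0.606 × 139.6 MeV/c = 106 MeV/c.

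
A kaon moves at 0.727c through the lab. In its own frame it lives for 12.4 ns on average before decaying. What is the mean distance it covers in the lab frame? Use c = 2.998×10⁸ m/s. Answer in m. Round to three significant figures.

With β = 0.727, γ = 1/√(1 − 0.727²) = 1/√0.471471 = 1.4564.
Lab-frame lifetime: Δt = γτ = 1.4564 × 12.4 ns = 18.059 ns.
Distance: d = vΔt = 0.727 × 2.998×10⁸ m/s × 1.8059×10^-8 s = 3.94 m.

3.94 m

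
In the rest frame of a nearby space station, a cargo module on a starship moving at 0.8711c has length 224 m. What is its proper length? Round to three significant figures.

456 m

Lorentz factor: γ = (1 − 0.75881521)^(−1/2) = 2.0362.
Proper length: L₀ = γ·L = 2.0362 × 224 = 456 m.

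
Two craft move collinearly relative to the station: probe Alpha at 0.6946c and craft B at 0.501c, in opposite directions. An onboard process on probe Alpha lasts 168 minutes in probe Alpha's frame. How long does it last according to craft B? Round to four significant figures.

Speed of probe Alpha in craft B's frame: u = (v_A + v_B)/(1 + v_A v_B/c²) = (0.6946 + 0.501)/(1 + 0.6946×0.501) = 1.1956/1.3479946 = 0.88695; |u| = 0.88695c.
At |u| = 0.88695c, γ = (1 − 0.78668)^(−1/2) = 2.1651.
The clock on probe Alpha records proper time, so craft B measures Δt = γΔτ = 2.1651 × 168 = 363.7 minutes.

363.7 minutes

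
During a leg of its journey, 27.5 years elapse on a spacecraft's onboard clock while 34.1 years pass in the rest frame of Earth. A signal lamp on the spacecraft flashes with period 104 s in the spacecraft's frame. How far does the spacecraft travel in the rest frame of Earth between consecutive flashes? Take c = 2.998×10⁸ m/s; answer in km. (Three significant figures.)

γ = Δt/Δτ = 34.1/27.5 = 1.24.
β = √(1 − 1/γ²) = 0.5913. Lab-frame period = γτ = 1.24×104 s = 128.96 s. Distance = βc × γτ = 0.5913 × 2.998×10⁸ m/s × 128.96 s = 2.2861×10^10 m = 2.29×10^7 km.

2.29×10^7 km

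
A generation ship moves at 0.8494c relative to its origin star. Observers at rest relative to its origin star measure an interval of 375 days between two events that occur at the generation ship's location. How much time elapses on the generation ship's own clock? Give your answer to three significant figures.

198 days

Lorentz factor: γ = (1 − 0.72148036)^(−1/2) = 1.8948.
The generation ship's clock runs slow as seen from its origin star, so Δτ = Δt/γ = 375/1.8948 = 198 days.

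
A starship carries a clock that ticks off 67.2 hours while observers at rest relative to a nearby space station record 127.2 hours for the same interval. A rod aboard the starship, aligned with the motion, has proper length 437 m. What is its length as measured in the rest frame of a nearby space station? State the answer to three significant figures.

γ = Δt/Δτ = 127.2/67.2 = 1.89286.
L = L₀/γ = 437/1.89286 = 231 m.

231 m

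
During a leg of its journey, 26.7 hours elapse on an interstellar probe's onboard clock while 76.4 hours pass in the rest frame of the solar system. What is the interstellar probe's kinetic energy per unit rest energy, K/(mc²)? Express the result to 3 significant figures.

1.86

γ = Δt/Δτ = 76.4/26.7 = 2.86142.
K/(mc²) = γ − 1 = 2.86142 − 1 = 1.86.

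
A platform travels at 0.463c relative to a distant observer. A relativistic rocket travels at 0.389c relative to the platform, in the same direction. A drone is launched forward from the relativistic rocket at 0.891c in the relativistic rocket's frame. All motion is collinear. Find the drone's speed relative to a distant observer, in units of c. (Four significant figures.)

Compose velocities in two stages. Stage 1 (into S'): u₁ = (0.891+0.389)/(1+0.891×0.389) = 0.95054.
Stage 2 (into S): u = (0.95054+0.463)/(1+0.95054×0.463) = 0.98156, so the speed is 0.9816c.

0.9816c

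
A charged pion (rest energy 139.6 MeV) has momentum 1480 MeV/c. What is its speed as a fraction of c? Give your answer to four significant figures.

0.9956c

pc/(mc²) = 1480/139.6 = 10.602 = βγ = β/√(1−β²).
So β² = x²/(1 + x²) with x = 10.602: x² = 112.402, β² = 112.402/113.402 = 0.991182, β = 0.9956.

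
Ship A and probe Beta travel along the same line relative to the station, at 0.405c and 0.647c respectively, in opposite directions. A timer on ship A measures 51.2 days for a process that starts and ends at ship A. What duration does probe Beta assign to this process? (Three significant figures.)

92.7 days

The velocity of ship A relative to probe Beta is (0.405 + 0.647)c / (1 + 0.405×0.647) = 0.83357c; relative speed 0.83357c.
γ for this relative speed: γ = 1/√(1 − 0.694839) = 1.8102.
The clock on ship A records proper time, so probe Beta measures Δt = γΔτ = 1.8102 × 51.2 = 92.7 days.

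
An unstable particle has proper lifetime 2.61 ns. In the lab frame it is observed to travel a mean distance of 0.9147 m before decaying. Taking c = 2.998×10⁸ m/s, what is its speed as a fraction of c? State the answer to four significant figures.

0.7599c

d = βγcτ ⇒ βγ = d/(cτ) = 0.9147 m / (0.782478 m) = 1.169.
β = (βγ)/√(1+(βγ)²) = 1.169/√2.36656 = 0.7599.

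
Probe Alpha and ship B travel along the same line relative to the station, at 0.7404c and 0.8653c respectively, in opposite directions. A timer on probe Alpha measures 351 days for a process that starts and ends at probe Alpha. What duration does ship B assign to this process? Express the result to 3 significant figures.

Speed of probe Alpha in ship B's frame: u = (v_A + v_B)/(1 + v_A v_B/c²) = (0.7404 + 0.8653)/(1 + 0.7404×0.8653) = 1.6057/1.64066812 = 0.97869; |u| = 0.97869c.
At |u| = 0.97869c, γ = (1 − 0.957834)^(−1/2) = 4.8699.
The clock on probe Alpha records proper time, so ship B measures Δt = γΔτ = 4.8699 × 351 = 1710 days.

1710 days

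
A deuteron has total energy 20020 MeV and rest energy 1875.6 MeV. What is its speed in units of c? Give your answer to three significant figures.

0.996c

γ = E/(mc²) = 20020/1875.6 = 10.674.
β = √(1 − 1/γ²) = √(1 − 0.00877699) = √0.99122301 = 0.996.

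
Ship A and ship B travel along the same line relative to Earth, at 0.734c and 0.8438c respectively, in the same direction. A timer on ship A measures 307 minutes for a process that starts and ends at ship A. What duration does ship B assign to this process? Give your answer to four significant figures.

Transform ship A's velocity into ship B's frame: (0.734 − 0.8438)/(1 − 0.734·0.8438) = −0.1098/0.3806508, so the relative speed is 0.28845c.
At |u| = 0.28845c, γ = (1 − 0.0832034)^(−1/2) = 1.0444.
Ship A's interval is proper; time dilation gives Δt_B = γΔτ = 1.0444 × 307 minutes = 320.6 minutes.

320.6 minutes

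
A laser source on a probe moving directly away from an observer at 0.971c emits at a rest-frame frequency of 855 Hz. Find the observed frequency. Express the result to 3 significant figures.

Relativistic Doppler (source moving away): f_obs = f_src · √((1−β)/(1+β)).
With β = 0.971: factor = √(0.029/1.971) = 0.1213.
f_obs = 855 × 0.1213 = 104 Hz.

104 Hz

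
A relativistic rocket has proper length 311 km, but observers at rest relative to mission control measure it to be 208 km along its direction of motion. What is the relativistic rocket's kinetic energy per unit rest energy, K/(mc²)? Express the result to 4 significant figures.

Length contraction gives γ = L₀/L = 311/208 = 1.49519.
K/(mc²) = γ − 1 = 1.49519 − 1 = 0.4952.

0.4952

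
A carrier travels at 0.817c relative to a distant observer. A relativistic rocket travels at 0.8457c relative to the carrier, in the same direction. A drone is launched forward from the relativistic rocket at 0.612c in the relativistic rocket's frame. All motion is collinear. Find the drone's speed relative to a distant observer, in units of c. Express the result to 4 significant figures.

0.9960c

Apply u = (u'+v)/(1+u'v) twice. Drone in the carrier frame: (0.612+0.8457)/(1+0.612·0.8457) = 1.4577/1.5175684 = 0.96055c.
That velocity, transformed to the rest frame of a distant observer: (0.96055+0.817)/(1+0.96055·0.817) = 1.77755/1.78476935 = 0.99596c.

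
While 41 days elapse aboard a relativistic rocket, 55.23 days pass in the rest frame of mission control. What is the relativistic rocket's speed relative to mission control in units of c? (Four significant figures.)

γ = Δt/Δτ = 55.23/41 = 1.3471.
β = √(1 − 1/γ²) = √(1 − 0.551062) = √0.448938 = 0.6700.

0.6700c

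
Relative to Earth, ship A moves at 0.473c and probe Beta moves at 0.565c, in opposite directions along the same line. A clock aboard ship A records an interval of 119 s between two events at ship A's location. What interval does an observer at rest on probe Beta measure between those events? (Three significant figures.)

Speed of ship A in probe Beta's frame: u = (v_A + v_B)/(1 + v_A v_B/c²) = (0.473 + 0.565)/(1 + 0.473×0.565) = 1.038/1.267245 = 0.8191; |u| = 0.8191c.
γ for this relative speed: γ = 1/√(1 − 0.670925) = 1.7432.
Ship A's interval is proper; time dilation gives Δt_B = γΔτ = 1.7432 × 119 s = 207 s.

207 s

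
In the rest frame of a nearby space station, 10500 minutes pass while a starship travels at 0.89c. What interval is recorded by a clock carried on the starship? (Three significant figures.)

γ = 1/√(1 − β²) = 1/√(1 − 0.7921) = 1/√0.2079 = 1/0.455961 = 2.1932.
The moving clock records proper time: Δτ = Δt/γ = 10500/2.1932 = 4790 minutes.

4790 minutes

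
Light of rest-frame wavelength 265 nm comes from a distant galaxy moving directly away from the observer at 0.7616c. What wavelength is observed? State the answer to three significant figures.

720 nm

Relativistic Doppler for wavelength: λ_obs = λ_src · √((1+β)/(1−β)).
With β = 0.7616: factor = √(1.7616/0.2384) = 2.7183.
λ_obs = 265 × 2.7183 = 720 nm.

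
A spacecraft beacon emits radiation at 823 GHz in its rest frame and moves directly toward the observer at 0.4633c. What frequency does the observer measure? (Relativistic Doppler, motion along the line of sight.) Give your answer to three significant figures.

Relativistic Doppler (source moving toward): f_obs = f_src · √((1+β)/(1−β)).
With β = 0.4633: factor = √(1.4633/0.5367) = 1.6512.
f_obs = 823 × 1.6512 = 1360 GHz.

1360 GHz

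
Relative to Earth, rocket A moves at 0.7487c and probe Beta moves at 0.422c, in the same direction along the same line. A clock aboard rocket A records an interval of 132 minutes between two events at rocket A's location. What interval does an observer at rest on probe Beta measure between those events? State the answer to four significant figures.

150.2 minutes

Speed of rocket A in probe Beta's frame: u = (v_A − v_B)/(1 − v_A v_B/c²) = (0.7487 − 0.422)/(1 − 0.7487×0.422) = 0.3267/0.6840486 = 0.4776; |u| = 0.4776c.
At |u| = 0.4776c, γ = (1 − 0.228102)^(−1/2) = 1.1382.
The clock on rocket A records proper time, so probe Beta measures Δt = γΔτ = 1.1382 × 132 = 150.2 minutes.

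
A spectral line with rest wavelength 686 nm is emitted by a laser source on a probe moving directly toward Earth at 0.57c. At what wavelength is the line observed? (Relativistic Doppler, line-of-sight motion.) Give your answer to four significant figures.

359.0 nm

Relativistic Doppler for wavelength: λ_obs = λ_src · √((1−β)/(1+β)).
With β = 0.57: factor = √(0.43/1.57) = 0.52334.
λ_obs = 686 × 0.52334 = 359.0 nm.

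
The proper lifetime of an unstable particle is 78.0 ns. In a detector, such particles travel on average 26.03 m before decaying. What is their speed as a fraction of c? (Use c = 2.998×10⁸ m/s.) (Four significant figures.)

0.7439c

d = βγcτ ⇒ βγ = d/(cτ) = 26.03 m / (23.3844 m) = 1.1131.
β = (βγ)/√(1+(βγ)²) = 1.1131/√2.23899 = 0.7439.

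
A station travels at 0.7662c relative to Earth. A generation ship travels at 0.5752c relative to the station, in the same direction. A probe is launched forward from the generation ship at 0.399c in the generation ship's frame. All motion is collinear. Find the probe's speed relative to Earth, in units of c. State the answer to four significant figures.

Compose velocities in two stages. Stage 1 (into S'): u₁ = (0.399+0.5752)/(1+0.399×0.5752) = 0.79235.
Stage 2 (into S): u = (0.79235+0.7662)/(1+0.79235×0.7662) = 0.96979, so the speed is 0.9698c.

0.9698c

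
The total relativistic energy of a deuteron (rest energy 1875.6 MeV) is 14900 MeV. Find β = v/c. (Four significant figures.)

0.9920

Total energy E = γmc² gives γ = 14900/1875.6 = 7.9441.
Hence β = √(1 − 1/γ²) = √(1 − 0.0158457) = √0.9841543 = 0.9920.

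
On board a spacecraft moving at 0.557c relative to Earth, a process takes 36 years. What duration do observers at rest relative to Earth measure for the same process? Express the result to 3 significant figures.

γ = 1/√(1 − β²) = 1/√(1 − 0.310249) = 1/√0.689751 = 1/0.830512 = 1.2041.
Time dilation: Δt = γ·Δτ = 1.2041 × 36 = 43.3 years.

43.3 years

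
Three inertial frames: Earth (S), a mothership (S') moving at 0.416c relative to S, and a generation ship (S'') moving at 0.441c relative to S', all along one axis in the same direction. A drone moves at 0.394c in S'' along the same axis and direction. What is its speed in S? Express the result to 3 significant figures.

Compose velocities in two stages. Stage 1 (into S'): u₁ = (0.394+0.441)/(1+0.394×0.441) = 0.71139.
Stage 2 (into S): u = (0.71139+0.416)/(1+0.71139×0.416) = 0.86994, so the speed is 0.870c.

0.870c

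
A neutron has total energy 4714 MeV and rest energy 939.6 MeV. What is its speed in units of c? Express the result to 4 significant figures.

γ = E/(mc²) = 4714/939.6 = 5.017.
β = √(1 − 1/γ²) = √(1 − 0.0397294) = √0.9602706 = 0.9799.

0.9799c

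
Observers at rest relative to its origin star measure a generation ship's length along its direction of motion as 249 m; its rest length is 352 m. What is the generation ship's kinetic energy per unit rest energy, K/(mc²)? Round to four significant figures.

0.4137

γ = L₀/L = 352/249 = 1.41365.
Since K = (γ−1)mc², K/(mc²) = 1.41365 − 1 = 0.4137.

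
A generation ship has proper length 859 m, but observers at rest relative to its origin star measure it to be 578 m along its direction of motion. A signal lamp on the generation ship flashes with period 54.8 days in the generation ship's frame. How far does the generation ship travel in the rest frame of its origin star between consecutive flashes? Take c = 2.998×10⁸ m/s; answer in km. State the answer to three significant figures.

1.56×10^12 km

Length contraction gives γ = L₀/L = 859/578 = 1.48616.
β = √(1 − 1/γ²) = 0.73976. Lab-frame period = γτ = 1.48616×54.8 days = 81.442 days. Distance = βc × γτ = 0.73976 × 2.998×10⁸ m/s × 7036588.8 s = 1.5606×10^15 m = 1.56×10^12 km.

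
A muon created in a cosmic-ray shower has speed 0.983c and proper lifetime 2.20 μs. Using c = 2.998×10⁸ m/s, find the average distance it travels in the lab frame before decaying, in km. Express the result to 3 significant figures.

3.53 km

Lorentz factor: γ = (1 − 0.966289)^(−1/2) = 5.4465.
Lab-frame lifetime: Δt = γτ = 5.4465 × 2.20 μs = 11.982 μs.
Distance: d = vΔt = 0.983 × 2.998×10⁸ m/s × 1.1982×10^-5 s = 3530 m = 3.53 km.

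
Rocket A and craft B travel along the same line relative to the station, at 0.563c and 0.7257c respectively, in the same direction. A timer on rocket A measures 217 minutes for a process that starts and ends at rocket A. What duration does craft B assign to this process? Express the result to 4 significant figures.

Transform rocket A's velocity into craft B's frame: (0.563 − 0.7257)/(1 − 0.563·0.7257) = −0.1627/0.5914309, so the relative speed is 0.2751c.
At |u| = 0.2751c, γ = (1 − 0.07568)^(−1/2) = 1.0401.
Rocket A's interval is proper; time dilation gives Δt_B = γΔτ = 1.0401 × 217 minutes = 225.7 minutes.

225.7 minutes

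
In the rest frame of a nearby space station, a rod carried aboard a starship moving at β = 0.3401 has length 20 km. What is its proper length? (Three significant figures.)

21.3 km

With β = 0.3401, γ = 1/√(1 − 0.3401²) = 1/√0.88433199 = 1.0634.
Proper length: L₀ = γ·L = 1.0634 × 20 = 21.3 km.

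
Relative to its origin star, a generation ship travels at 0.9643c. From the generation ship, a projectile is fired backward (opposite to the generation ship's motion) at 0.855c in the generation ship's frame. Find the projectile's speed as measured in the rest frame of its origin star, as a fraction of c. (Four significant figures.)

0.6227c

In units of c, u = (u' + v)/(1 + u'v) with u' = −0.855 and v = 0.9643.
Numerator: −0.855 + 0.9643 = 0.1093. Denominator: 1 + (−0.855)(0.9643) = 0.1755235.
u = 0.1093/0.1755235 = 0.62271, so the speed is 0.6227c.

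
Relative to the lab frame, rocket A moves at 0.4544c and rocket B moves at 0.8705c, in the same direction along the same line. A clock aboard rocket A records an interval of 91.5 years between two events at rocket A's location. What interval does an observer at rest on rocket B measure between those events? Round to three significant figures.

126 years

Speed of rocket A in rocket B's frame: u = (v_A − v_B)/(1 − v_A v_B/c²) = (0.4544 − 0.8705)/(1 − 0.4544×0.8705) = −0.4161/0.6044448 = −0.6884; |u| = 0.6884c.
γ for this relative speed: γ = 1/√(1 − 0.473895) = 1.3787.
The clock on rocket A records proper time, so rocket B measures Δt = γΔτ = 1.3787 × 91.5 = 126 years.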